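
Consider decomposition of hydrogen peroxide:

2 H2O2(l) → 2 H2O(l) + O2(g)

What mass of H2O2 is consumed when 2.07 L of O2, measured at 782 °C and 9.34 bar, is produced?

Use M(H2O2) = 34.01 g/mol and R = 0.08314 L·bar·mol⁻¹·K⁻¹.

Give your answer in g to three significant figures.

15.0 g

n(O2) = PV/RT = (9.34 × 2.07) / (0.08314 × 1055.15) = 0.2204 mol
n(H2O2) = (2/1) × 0.2204 = 0.4408 mol
m(H2O2) = 0.4408 × 34.01 = 14.99 g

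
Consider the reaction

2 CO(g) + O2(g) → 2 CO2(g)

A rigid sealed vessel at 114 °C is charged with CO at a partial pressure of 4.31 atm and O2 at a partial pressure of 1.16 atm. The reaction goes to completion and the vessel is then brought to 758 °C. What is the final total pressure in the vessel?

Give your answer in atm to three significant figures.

11.5 atm

At constant V, partial pressures at 114 °C are proportional to moles, so apply stoichiometry directly to pressures.
P(O2) required for 4.31 atm of CO = (1/2) × 4.31 = 2.155 atm; available 1.16 atm, so O2 is limiting.
P(CO) remaining = 4.31 − (2/1) × 1.16 = 1.990 atm
P(gaseous products) = (2)/1 × 1.16 = 2.320 atm
P_total at 114 °C = 1.990 + 2.320 = 4.310 atm
Scaling to 758 °C: P = 4.310 × 1031.15/387.15 = 11.48 atm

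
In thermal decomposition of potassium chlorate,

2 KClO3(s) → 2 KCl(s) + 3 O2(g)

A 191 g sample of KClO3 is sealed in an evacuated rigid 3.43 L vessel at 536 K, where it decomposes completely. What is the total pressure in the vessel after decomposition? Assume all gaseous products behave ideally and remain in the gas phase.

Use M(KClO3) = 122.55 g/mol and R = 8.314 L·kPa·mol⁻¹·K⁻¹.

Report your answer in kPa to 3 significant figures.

n(KClO3) = 191 / 122.55 = 1.559 mol
n(gas produced) = (3/2) × 1.559 = 2.338 mol
P = nRT/V = 2.338 × 8.314 × 536 / 3.43 = 3038 kPa

3040 kPa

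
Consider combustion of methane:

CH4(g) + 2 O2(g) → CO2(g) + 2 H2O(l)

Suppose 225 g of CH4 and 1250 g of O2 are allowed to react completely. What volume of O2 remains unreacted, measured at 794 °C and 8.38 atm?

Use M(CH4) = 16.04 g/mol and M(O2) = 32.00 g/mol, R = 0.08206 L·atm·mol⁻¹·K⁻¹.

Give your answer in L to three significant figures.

n(CH4) = 225 / 16.04 = 14.03 mol
n(O2) = 1250 / 32.00 = 39.06 mol
For 14.03 mol CH4, stoichiometry requires (2/1) × 14.03 = 28.06 mol O2; 39.06 mol is available, so CH4 is limiting.
n(O2) consumed = (2/1) × 14.03 = 28.06 mol; remaining = 39.06 − 28.06 = 11.00 mol
V(O2) = nRT/P = 11.00 × 0.08206 × 1067.15 / 8.38 = 114.9 L

115 L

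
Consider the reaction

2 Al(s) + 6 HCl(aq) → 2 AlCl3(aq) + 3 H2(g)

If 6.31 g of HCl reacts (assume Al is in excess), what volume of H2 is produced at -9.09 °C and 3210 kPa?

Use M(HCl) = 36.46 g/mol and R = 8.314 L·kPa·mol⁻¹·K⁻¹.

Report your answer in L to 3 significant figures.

n(HCl) = 6.310 / 36.46 = 0.1731 mol
n(H2) = (3/6) × 0.1731 = 0.08655 mol
V = nRT/P = 0.08655 × 8.314 × 264.06 / 3210 = 0.05919 L

0.0592 L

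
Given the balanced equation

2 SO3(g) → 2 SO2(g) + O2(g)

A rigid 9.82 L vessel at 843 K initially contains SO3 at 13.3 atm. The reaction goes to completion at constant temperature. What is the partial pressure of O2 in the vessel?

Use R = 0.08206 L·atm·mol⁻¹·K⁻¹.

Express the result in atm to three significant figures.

n(SO3)₀ = PV/RT = (13.3 × 9.82) / (0.08206 × 843) = 1.888 mol
n(O2) = (1/2) × 1.888 = 0.9440 mol
P(O2) = nRT/V = 0.9440 × 0.08206 × 843 / 9.82 = 6.650 atm

6.65 atm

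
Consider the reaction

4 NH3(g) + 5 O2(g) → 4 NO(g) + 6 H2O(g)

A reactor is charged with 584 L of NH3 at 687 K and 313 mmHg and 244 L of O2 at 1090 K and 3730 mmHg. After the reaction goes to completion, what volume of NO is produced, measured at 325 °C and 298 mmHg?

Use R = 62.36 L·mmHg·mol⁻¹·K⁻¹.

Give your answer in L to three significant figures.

534 L

n(NH3) = PV/RT = (313 × 584) / (62.36 × 687) = 4.267 mol
n(O2) = PV/RT = (3730 × 244) / (62.36 × 1090) = 13.39 mol
For 4.267 mol NH3, stoichiometry requires (5/4) × 4.267 = 5.334 mol O2; 13.39 mol is available, so NH3 is limiting.
n(NO) = (4/4) × 4.267 = 4.267 mol
V(NO) = nRT/P = 4.267 × 62.36 × 598.15 / 298 = 534.1 L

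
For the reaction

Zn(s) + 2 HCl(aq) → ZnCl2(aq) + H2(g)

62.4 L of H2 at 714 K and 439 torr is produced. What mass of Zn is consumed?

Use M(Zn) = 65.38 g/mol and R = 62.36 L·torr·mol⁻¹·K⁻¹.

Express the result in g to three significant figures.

n(H2) = PV/RT = (439 × 62.4) / (62.36 × 714) = 0.6152 mol
n(Zn) = (1/1) × 0.6152 = 0.6152 mol
m(Zn) = 0.6152 × 65.38 = 40.22 g

40.2 g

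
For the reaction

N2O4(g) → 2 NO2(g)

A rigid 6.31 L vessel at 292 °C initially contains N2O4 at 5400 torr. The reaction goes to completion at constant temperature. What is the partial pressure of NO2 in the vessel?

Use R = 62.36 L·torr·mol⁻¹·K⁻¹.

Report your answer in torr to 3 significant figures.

n(N2O4)₀ = PV/RT = (5400 × 6.31) / (62.36 × 565.15) = 0.9668 mol
n(NO2) = (2/1) × 0.9668 = 1.934 mol
P(NO2) = nRT/V = 1.934 × 62.36 × 565.15 / 6.31 = 10800 torr

10800 torr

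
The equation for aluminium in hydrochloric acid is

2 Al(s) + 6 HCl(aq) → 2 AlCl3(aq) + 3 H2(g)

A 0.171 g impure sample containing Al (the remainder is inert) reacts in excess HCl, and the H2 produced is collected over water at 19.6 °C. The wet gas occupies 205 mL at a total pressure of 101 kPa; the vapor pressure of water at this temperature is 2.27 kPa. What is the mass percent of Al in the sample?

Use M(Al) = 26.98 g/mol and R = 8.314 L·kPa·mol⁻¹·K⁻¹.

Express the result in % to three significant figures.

87.5 %

P(H2) = 101 − 2.27 = 98.73 kPa
n(H2) = PV/RT = (98.73 × 0.2050) / (8.314 × 292.75) = 0.008316 mol
n(Al) = (2/3) × 0.008316 = 0.005544 mol
m(Al) = 0.005544 × 26.98 = 0.1496 g
%Al = 0.1496 / 0.171 × 100 = 87.49%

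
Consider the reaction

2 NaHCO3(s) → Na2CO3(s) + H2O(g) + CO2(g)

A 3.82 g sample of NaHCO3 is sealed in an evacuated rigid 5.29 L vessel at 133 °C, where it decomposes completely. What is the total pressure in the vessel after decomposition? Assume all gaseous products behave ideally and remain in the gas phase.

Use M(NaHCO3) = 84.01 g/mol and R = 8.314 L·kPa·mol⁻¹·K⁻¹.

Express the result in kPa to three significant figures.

29.0 kPa

n(NaHCO3) = 3.82 / 84.01 = 0.04547 mol
n(gas produced) = (2/2) × 0.04547 = 0.04547 mol
P = nRT/V = 0.04547 × 8.314 × 406.15 / 5.29 = 29.02 kPa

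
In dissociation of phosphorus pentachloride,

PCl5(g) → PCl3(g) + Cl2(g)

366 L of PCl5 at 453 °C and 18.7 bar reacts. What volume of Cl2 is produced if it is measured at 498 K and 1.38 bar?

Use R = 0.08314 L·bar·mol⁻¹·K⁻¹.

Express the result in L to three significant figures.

3400 L

n(PCl5) = PV/RT = (18.7 × 366) / (0.08314 × 726.15) = 113.4 mol
n(Cl2) = (1/1) × 113.4 = 113.4 mol
V = nRT/P = 113.4 × 0.08314 × 498 / 1.38 = 3402 L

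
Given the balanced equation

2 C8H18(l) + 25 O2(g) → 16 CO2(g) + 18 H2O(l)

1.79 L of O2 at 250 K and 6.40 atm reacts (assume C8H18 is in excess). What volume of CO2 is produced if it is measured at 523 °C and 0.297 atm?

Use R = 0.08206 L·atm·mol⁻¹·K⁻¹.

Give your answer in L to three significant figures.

n(O2) = PV/RT = (6.40 × 1.79) / (0.08206 × 250) = 0.5584 mol
n(CO2) = (16/25) × 0.5584 = 0.3574 mol
V = nRT/P = 0.3574 × 0.08206 × 796.15 / 0.297 = 78.62 L

78.6 L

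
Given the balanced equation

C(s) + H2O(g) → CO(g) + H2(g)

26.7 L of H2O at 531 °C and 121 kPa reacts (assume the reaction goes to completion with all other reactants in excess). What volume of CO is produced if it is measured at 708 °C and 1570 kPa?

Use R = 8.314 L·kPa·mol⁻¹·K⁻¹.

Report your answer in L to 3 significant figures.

n(H2O) = PV/RT = (121 × 26.7) / (8.314 × 804.15) = 0.4832 mol
n(CO) = (1/1) × 0.4832 = 0.4832 mol
V = nRT/P = 0.4832 × 8.314 × 981.15 / 1570 = 2.511 L

2.51 L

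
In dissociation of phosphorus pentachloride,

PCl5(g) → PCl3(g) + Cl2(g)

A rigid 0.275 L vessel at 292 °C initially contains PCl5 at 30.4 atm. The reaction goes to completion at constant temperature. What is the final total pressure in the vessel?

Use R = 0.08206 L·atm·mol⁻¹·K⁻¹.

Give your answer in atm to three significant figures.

Rigid vessel, constant T ⇒ P scales with total gas moles (1 → 2).
P_final = (2/1) × 30.4 = 60.80 atm

60.8 atm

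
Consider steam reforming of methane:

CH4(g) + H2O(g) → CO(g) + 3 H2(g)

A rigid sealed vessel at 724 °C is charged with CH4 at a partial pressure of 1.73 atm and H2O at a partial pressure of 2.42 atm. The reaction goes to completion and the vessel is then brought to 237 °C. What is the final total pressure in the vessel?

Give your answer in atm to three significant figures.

At constant V, partial pressures at 724 °C are proportional to moles, so apply stoichiometry directly to pressures.
P(H2O) required for 1.73 atm of CH4 = (1/1) × 1.73 = 1.730 atm; available 2.42 atm, so CH4 is limiting.
P(H2O) remaining = 2.42 − (1/1) × 1.73 = 0.6900 atm
P(gaseous products) = (1+3)/1 × 1.73 = 6.920 atm
P_total at 724 °C = 0.6900 + 6.920 = 7.610 atm
Scaling to 237 °C: P = 7.610 × 510.15/997.15 = 3.893 atm

3.89 atm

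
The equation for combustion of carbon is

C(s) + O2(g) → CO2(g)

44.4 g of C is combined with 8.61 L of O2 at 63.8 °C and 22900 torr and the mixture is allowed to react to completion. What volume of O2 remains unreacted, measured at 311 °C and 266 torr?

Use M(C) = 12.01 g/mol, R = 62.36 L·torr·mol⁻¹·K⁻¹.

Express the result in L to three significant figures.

779 L

n(C) = 44.4 / 12.01 = 3.697 mol
n(O2) = PV/RT = (22900 × 8.61) / (62.36 × 336.95) = 9.384 mol
For 3.697 mol C, stoichiometry requires (1/1) × 3.697 = 3.697 mol O2; 9.384 mol is available, so C is limiting.
n(O2) consumed = (1/1) × 3.697 = 3.697 mol; remaining = 9.384 − 3.697 = 5.687 mol
V(O2) = nRT/P = 5.687 × 62.36 × 584.15 / 266 = 778.8 L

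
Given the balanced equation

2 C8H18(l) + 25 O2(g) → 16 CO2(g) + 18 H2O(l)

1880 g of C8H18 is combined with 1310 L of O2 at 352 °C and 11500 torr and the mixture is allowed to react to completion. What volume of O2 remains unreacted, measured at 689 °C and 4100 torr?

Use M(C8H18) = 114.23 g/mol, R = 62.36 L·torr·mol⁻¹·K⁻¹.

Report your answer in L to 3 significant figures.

2640 L

n(C8H18) = 1880 / 114.23 = 16.46 mol
n(O2) = PV/RT = (11500 × 1310) / (62.36 × 625.15) = 386.4 mol
For 16.46 mol C8H18, stoichiometry requires (25/2) × 16.46 = 205.8 mol O2; 386.4 mol is available, so C8H18 is limiting.
n(O2) consumed = (25/2) × 16.46 = 205.8 mol; remaining = 386.4 − 205.8 = 180.6 mol
V(O2) = nRT/P = 180.6 × 62.36 × 962.15 / 4100 = 2643 L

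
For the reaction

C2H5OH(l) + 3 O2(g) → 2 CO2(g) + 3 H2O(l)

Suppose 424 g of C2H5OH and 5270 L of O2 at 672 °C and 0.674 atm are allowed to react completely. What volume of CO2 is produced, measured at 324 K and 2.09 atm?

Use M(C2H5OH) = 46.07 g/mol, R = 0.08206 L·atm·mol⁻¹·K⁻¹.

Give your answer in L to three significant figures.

n(C2H5OH) = 424 / 46.07 = 9.203 mol
n(O2) = PV/RT = (0.674 × 5270) / (0.08206 × 945.15) = 45.80 mol
For 9.203 mol C2H5OH, stoichiometry requires (3/1) × 9.203 = 27.61 mol O2; 45.80 mol is available, so C2H5OH is limiting.
n(CO2) = (2/1) × 9.203 = 18.41 mol
V(CO2) = nRT/P = 18.41 × 0.08206 × 324 / 2.09 = 234.2 L

234 L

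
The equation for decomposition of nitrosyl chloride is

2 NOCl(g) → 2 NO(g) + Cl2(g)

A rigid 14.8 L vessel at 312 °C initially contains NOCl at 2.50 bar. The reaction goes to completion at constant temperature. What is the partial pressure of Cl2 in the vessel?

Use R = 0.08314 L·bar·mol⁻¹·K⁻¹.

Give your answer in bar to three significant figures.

n(NOCl)₀ = PV/RT = (2.50 × 14.8) / (0.08314 × 585.15) = 0.7605 mol
n(Cl2) = (1/2) × 0.7605 = 0.3802 mol
P(Cl2) = nRT/V = 0.3802 × 0.08314 × 585.15 / 14.8 = 1.250 bar

1.25 bar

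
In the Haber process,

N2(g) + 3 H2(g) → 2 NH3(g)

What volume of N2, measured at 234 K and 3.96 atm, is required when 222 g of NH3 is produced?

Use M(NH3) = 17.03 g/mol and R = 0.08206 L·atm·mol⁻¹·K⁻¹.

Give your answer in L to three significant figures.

n(NH3) = 222.0 / 17.03 = 13.04 mol
n(N2) = (1/2) × 13.04 = 6.520 mol
V = nRT/P = 6.520 × 0.08206 × 234 / 3.96 = 31.62 L

31.6 L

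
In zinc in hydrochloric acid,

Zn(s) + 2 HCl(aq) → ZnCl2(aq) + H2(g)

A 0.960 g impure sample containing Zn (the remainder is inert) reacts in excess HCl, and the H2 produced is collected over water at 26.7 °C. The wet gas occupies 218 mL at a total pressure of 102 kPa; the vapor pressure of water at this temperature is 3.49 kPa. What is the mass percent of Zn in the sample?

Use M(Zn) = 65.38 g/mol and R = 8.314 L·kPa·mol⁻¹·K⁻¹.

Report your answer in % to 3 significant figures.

58.7 %

P(H2) = 102 − 3.49 = 98.51 kPa
n(H2) = PV/RT = (98.51 × 0.2180) / (8.314 × 299.85) = 0.008614 mol
n(Zn) = (1/1) × 0.008614 = 0.008614 mol
m(Zn) = 0.008614 × 65.38 = 0.5632 g
%Zn = 0.5632 / 0.960 × 100 = 58.67%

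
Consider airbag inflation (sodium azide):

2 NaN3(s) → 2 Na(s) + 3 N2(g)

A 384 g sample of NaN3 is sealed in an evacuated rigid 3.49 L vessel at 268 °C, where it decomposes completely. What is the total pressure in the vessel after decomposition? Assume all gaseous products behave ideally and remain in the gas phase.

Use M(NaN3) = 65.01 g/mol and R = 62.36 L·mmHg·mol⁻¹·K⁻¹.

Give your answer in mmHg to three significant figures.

n(NaN3) = 384 / 65.01 = 5.907 mol
n(gas produced) = (3/2) × 5.907 = 8.861 mol
P = nRT/V = 8.861 × 62.36 × 541.15 / 3.49 = 85680 mmHg

85700 mmHg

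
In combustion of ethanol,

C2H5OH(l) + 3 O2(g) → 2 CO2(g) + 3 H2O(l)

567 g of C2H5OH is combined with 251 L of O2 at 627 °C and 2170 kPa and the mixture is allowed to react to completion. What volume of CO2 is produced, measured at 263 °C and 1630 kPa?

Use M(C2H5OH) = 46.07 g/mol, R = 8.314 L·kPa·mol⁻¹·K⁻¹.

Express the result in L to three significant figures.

67.3 L

n(C2H5OH) = 567 / 46.07 = 12.31 mol
n(O2) = PV/RT = (2170 × 251) / (8.314 × 900.15) = 72.78 mol
For 12.31 mol C2H5OH, stoichiometry requires (3/1) × 12.31 = 36.93 mol O2; 72.78 mol is available, so C2H5OH is limiting.
n(CO2) = (2/1) × 12.31 = 24.62 mol
V(CO2) = nRT/P = 24.62 × 8.314 × 536.15 / 1630 = 67.33 L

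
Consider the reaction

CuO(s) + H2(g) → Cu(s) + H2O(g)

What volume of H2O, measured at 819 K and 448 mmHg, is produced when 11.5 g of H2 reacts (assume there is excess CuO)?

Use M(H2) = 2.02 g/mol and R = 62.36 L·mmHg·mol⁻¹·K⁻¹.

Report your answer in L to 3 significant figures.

n(H2) = 11.50 / 2.02 = 5.693 mol
n(H2O) = (1/1) × 5.693 = 5.693 mol
V = nRT/P = 5.693 × 62.36 × 819 / 448 = 649.0 L

649 L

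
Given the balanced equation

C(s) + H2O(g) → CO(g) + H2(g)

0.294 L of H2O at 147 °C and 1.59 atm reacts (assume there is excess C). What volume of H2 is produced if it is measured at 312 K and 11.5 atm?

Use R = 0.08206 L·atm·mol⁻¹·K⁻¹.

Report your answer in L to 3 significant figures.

0.0302 L

n(H2O) = PV/RT = (1.59 × 0.294) / (0.08206 × 420.15) = 0.01356 mol
n(H2) = (1/1) × 0.01356 = 0.01356 mol
V = nRT/P = 0.01356 × 0.08206 × 312 / 11.5 = 0.03019 L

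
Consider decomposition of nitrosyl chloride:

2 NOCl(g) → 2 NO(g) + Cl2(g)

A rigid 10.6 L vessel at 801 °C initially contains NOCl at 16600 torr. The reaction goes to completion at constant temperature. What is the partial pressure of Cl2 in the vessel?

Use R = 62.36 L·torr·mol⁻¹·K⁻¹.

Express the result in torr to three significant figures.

n(NOCl)₀ = PV/RT = (16600 × 10.6) / (62.36 × 1074.15) = 2.627 mol
n(Cl2) = (1/2) × 2.627 = 1.313 mol
P(Cl2) = nRT/V = 1.313 × 62.36 × 1074.15 / 10.6 = 8297 torr

8300 torr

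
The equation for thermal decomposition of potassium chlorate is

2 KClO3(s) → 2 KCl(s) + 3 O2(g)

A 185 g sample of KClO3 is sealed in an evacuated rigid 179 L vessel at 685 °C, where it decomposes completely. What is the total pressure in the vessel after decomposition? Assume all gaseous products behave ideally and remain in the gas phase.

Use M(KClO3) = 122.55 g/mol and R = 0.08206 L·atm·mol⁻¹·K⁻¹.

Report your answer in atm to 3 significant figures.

n(KClO3) = 185 / 122.55 = 1.510 mol
n(gas produced) = (3/2) × 1.510 = 2.265 mol
P = nRT/V = 2.265 × 0.08206 × 958.15 / 179 = 0.9949 atm

0.995 atm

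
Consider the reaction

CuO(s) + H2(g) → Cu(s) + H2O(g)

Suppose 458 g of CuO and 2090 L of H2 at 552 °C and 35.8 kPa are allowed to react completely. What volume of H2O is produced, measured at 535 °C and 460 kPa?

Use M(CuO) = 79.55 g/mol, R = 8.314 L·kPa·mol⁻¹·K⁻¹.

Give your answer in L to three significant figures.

n(CuO) = 458 / 79.55 = 5.757 mol
n(H2) = PV/RT = (35.8 × 2090) / (8.314 × 825.15) = 10.91 mol
For 5.757 mol CuO, stoichiometry requires (1/1) × 5.757 = 5.757 mol H2; 10.91 mol is available, so CuO is limiting.
n(H2O) = (1/1) × 5.757 = 5.757 mol
V(H2O) = nRT/P = 5.757 × 8.314 × 808.15 / 460 = 84.09 L

84.1 L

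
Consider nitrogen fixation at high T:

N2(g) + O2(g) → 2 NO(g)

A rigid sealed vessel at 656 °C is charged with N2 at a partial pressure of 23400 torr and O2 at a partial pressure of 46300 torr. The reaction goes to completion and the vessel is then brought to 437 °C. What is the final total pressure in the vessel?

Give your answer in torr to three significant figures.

Because the vessel is rigid and T is held at 656 °C, work the stoichiometry in partial pressures (P_i = n_iRT/V).
P(O2) required for 23400 torr of N2 = (1/1) × 23400 = 23400 torr; available 46300 torr, so N2 is limiting.
P(O2) remaining = 46300 − (1/1) × 23400 = 22900 torr
P(gaseous products) = (2)/1 × 23400 = 46800 torr
P_total at 656 °C = 22900 + 46800 = 69700 torr
Scaling to 437 °C: P = 69700 × 710.15/929.15 = 53270 torr

53300 torr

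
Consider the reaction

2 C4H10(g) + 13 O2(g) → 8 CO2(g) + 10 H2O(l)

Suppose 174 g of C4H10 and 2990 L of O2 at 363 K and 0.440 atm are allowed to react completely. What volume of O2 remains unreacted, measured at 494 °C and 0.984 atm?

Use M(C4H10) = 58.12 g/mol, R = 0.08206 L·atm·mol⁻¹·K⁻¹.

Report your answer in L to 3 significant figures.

1580 L

n(C4H10) = 174 / 58.12 = 2.994 mol
n(O2) = PV/RT = (0.440 × 2990) / (0.08206 × 363) = 44.17 mol
For 2.994 mol C4H10, stoichiometry requires (13/2) × 2.994 = 19.46 mol O2; 44.17 mol is available, so C4H10 is limiting.
n(O2) consumed = (13/2) × 2.994 = 19.46 mol; remaining = 44.17 − 19.46 = 24.71 mol
V(O2) = nRT/P = 24.71 × 0.08206 × 767.15 / 0.984 = 1581 L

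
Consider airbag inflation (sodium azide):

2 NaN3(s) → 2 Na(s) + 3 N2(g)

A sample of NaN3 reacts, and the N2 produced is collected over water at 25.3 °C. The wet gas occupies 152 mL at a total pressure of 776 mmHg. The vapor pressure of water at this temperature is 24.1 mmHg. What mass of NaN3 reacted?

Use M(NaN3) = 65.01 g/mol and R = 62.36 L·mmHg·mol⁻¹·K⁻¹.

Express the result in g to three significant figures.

0.266 g

P(N2) = 776 − 24.1 = 751.9 mmHg
n(N2) = PV/RT = (751.9 × 0.1520) / (62.36 × 298.45) = 0.006141 mol
n(NaN3) = (2/3) × 0.006141 = 0.004094 mol
m(NaN3) = 0.004094 × 65.01 = 0.2662 g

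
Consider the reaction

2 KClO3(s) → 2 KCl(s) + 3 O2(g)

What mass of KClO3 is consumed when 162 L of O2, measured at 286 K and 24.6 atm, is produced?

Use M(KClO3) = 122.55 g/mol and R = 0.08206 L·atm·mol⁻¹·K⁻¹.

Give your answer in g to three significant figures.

n(O2) = PV/RT = (24.6 × 162) / (0.08206 × 286) = 169.8 mol
n(KClO3) = (2/3) × 169.8 = 113.2 mol
m(KClO3) = 113.2 × 122.55 = 13870 g

13900 g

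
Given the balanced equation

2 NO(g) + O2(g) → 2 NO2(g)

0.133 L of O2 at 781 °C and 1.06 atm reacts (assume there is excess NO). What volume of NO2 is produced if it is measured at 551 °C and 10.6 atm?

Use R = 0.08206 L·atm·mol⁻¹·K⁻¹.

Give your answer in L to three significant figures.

n(O2) = PV/RT = (1.06 × 0.133) / (0.08206 × 1054.15) = 0.001630 mol
n(NO2) = (2/1) × 0.001630 = 0.003260 mol
V = nRT/P = 0.003260 × 0.08206 × 824.15 / 10.6 = 0.02080 L

0.0208 L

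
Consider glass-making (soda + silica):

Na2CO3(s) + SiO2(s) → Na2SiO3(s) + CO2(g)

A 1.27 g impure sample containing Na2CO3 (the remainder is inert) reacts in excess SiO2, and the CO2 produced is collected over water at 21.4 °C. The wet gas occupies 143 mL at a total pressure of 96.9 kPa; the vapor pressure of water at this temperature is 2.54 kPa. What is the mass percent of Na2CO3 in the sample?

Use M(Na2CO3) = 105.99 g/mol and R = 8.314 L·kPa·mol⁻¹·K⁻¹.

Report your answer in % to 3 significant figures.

46.0 %

P(CO2) = 96.9 − 2.54 = 94.36 kPa
n(CO2) = PV/RT = (94.36 × 0.1430) / (8.314 × 294.55) = 0.005510 mol
n(Na2CO3) = (1/1) × 0.005510 = 0.005510 mol
m(Na2CO3) = 0.005510 × 105.99 = 0.5840 g
%Na2CO3 = 0.5840 / 1.27 × 100 = 45.98%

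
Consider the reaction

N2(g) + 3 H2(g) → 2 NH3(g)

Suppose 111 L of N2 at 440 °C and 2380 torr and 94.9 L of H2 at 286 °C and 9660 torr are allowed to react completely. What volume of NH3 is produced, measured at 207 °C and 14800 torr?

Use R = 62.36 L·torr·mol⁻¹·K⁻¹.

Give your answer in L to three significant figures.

n(N2) = PV/RT = (2380 × 111) / (62.36 × 713.15) = 5.940 mol
n(H2) = PV/RT = (9660 × 94.9) / (62.36 × 559.15) = 26.29 mol
For 5.940 mol N2, stoichiometry requires (3/1) × 5.940 = 17.82 mol H2; 26.29 mol is available, so N2 is limiting.
n(NH3) = (2/1) × 5.940 = 11.88 mol
V(NH3) = nRT/P = 11.88 × 62.36 × 480.15 / 14800 = 24.03 L

24.0 L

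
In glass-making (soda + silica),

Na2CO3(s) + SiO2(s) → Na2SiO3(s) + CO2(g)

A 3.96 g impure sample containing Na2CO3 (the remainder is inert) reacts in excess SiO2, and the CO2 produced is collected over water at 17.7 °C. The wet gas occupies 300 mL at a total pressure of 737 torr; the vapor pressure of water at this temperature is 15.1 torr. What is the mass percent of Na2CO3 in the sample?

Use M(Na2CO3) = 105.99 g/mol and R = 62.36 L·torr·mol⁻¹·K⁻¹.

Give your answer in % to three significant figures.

32.0 %

P(CO2) = 737 − 15.1 = 721.9 torr
n(CO2) = PV/RT = (721.9 × 0.3000) / (62.36 × 290.85) = 0.01194 mol
n(Na2CO3) = (1/1) × 0.01194 = 0.01194 mol
m(Na2CO3) = 0.01194 × 105.99 = 1.266 g
%Na2CO3 = 1.266 / 3.96 × 100 = 31.97%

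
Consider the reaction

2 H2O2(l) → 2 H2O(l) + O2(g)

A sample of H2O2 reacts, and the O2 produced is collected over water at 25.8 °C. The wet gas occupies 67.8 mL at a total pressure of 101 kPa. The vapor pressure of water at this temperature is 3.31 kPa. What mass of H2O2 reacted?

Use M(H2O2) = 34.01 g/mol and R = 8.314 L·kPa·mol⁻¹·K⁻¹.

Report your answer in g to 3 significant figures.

0.181 g

P(O2) = 101 − 3.31 = 97.69 kPa
n(O2) = PV/RT = (97.69 × 0.06780) / (8.314 × 298.95) = 0.002665 mol
n(H2O2) = (2/1) × 0.002665 = 0.005330 mol
m(H2O2) = 0.005330 × 34.01 = 0.1813 g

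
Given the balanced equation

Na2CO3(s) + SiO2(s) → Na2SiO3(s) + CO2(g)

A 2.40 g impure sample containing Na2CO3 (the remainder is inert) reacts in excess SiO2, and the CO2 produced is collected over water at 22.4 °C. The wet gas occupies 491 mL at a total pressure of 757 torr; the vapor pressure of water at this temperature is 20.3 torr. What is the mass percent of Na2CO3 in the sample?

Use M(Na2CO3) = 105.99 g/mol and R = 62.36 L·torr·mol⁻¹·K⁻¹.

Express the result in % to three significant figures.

P(CO2) = 757 − 20.3 = 736.7 torr
n(CO2) = PV/RT = (736.7 × 0.4910) / (62.36 × 295.55) = 0.01963 mol
n(Na2CO3) = (1/1) × 0.01963 = 0.01963 mol
m(Na2CO3) = 0.01963 × 105.99 = 2.081 g
%Na2CO3 = 2.081 / 2.40 × 100 = 86.71%

86.7 %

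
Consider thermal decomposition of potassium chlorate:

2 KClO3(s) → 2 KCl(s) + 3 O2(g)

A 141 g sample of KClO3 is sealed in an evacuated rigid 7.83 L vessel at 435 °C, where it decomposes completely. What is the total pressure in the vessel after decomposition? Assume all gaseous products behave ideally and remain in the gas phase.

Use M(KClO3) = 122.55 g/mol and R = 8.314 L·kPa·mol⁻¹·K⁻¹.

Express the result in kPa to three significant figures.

1300 kPa

n(KClO3) = 141 / 122.55 = 1.151 mol
n(gas produced) = (3/2) × 1.151 = 1.727 mol
P = nRT/V = 1.727 × 8.314 × 708.15 / 7.83 = 1299 kPa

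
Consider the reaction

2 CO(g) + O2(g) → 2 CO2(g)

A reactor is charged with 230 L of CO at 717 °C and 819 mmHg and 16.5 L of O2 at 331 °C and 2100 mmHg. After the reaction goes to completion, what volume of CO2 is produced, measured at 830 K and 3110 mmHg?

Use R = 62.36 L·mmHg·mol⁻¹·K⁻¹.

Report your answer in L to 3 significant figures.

30.6 L

n(CO) = PV/RT = (819 × 230) / (62.36 × 990.15) = 3.051 mol
n(O2) = PV/RT = (2100 × 16.5) / (62.36 × 604.15) = 0.9197 mol
For 3.051 mol CO, stoichiometry requires (1/2) × 3.051 = 1.526 mol O2; 0.9197 mol is available, so O2 is limiting.
n(CO2) = (2/1) × 0.9197 = 1.839 mol
V(CO2) = nRT/P = 1.839 × 62.36 × 830 / 3110 = 30.61 L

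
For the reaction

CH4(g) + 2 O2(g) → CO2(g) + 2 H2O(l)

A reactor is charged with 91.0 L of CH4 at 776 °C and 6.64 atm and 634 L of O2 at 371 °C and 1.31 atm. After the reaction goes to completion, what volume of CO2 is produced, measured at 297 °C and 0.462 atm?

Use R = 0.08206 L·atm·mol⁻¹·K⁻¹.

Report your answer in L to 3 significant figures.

711 L

n(CH4) = PV/RT = (6.64 × 91.0) / (0.08206 × 1049.15) = 7.018 mol
n(O2) = PV/RT = (1.31 × 634) / (0.08206 × 644.15) = 15.71 mol
For 7.018 mol CH4, stoichiometry requires (2/1) × 7.018 = 14.04 mol O2; 15.71 mol is available, so CH4 is limiting.
n(CO2) = (1/1) × 7.018 = 7.018 mol
V(CO2) = nRT/P = 7.018 × 0.08206 × 570.15 / 0.462 = 710.7 L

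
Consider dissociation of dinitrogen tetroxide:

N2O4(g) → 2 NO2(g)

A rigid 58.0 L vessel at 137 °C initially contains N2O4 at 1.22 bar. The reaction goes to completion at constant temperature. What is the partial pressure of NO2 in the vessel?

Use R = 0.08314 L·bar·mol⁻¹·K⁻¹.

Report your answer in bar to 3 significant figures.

n(N2O4)₀ = PV/RT = (1.22 × 58.0) / (0.08314 × 410.15) = 2.075 mol
n(NO2) = (2/1) × 2.075 = 4.150 mol
P(NO2) = nRT/V = 4.150 × 0.08314 × 410.15 / 58.0 = 2.440 bar

2.44 bar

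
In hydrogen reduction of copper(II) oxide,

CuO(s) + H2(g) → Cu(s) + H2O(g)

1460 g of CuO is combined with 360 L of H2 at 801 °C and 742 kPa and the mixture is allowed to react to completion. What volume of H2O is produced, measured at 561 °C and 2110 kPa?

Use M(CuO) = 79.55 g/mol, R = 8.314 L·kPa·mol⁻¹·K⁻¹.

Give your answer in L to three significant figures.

60.3 L

n(CuO) = 1460 / 79.55 = 18.35 mol
n(H2) = PV/RT = (742 × 360) / (8.314 × 1074.15) = 29.91 mol
For 18.35 mol CuO, stoichiometry requires (1/1) × 18.35 = 18.35 mol H2; 29.91 mol is available, so CuO is limiting.
n(H2O) = (1/1) × 18.35 = 18.35 mol
V(H2O) = nRT/P = 18.35 × 8.314 × 834.15 / 2110 = 60.31 L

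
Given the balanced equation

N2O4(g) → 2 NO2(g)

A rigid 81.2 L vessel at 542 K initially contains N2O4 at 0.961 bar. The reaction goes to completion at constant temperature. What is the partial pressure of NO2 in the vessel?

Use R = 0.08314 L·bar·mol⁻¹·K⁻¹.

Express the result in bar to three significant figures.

n(N2O4)₀ = PV/RT = (0.961 × 81.2) / (0.08314 × 542) = 1.732 mol
n(NO2) = (2/1) × 1.732 = 3.464 mol
P(NO2) = nRT/V = 3.464 × 0.08314 × 542 / 81.2 = 1.922 bar

1.92 bar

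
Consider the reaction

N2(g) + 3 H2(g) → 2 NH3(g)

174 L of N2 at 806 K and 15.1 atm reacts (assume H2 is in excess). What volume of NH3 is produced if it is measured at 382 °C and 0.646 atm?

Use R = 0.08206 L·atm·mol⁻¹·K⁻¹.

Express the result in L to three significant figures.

n(N2) = PV/RT = (15.1 × 174) / (0.08206 × 806) = 39.72 mol
n(NH3) = (2/1) × 39.72 = 79.44 mol
V = nRT/P = 79.44 × 0.08206 × 655.15 / 0.646 = 6611 L

6610 L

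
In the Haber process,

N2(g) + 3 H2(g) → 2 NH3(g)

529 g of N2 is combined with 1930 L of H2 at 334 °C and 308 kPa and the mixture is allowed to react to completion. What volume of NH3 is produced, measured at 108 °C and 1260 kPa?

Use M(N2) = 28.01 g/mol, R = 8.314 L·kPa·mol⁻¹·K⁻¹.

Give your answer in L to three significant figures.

95.0 L

n(N2) = 529 / 28.01 = 18.89 mol
n(H2) = PV/RT = (308 × 1930) / (8.314 × 607.15) = 117.8 mol
For 18.89 mol N2, stoichiometry requires (3/1) × 18.89 = 56.67 mol H2; 117.8 mol is available, so N2 is limiting.
n(NH3) = (2/1) × 18.89 = 37.78 mol
V(NH3) = nRT/P = 37.78 × 8.314 × 381.15 / 1260 = 95.02 L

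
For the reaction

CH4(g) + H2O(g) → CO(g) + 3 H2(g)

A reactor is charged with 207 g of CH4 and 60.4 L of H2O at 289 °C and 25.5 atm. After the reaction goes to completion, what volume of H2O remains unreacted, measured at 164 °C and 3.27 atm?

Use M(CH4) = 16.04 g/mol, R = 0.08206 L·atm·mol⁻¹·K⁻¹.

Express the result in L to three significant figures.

n(CH4) = 207 / 16.04 = 12.91 mol
n(H2O) = PV/RT = (25.5 × 60.4) / (0.08206 × 562.15) = 33.39 mol
For 12.91 mol CH4, stoichiometry requires (1/1) × 12.91 = 12.91 mol H2O; 33.39 mol is available, so CH4 is limiting.
n(H2O) consumed = (1/1) × 12.91 = 12.91 mol; remaining = 33.39 − 12.91 = 20.48 mol
V(H2O) = nRT/P = 20.48 × 0.08206 × 437.15 / 3.27 = 224.7 L

225 L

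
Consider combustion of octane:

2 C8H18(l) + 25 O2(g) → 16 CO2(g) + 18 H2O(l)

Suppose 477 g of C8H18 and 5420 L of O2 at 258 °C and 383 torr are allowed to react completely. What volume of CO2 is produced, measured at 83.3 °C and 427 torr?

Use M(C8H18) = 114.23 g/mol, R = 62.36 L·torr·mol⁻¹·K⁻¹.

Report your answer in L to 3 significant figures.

1740 L

n(C8H18) = 477 / 114.23 = 4.176 mol
n(O2) = PV/RT = (383 × 5420) / (62.36 × 531.15) = 62.67 mol
For 4.176 mol C8H18, stoichiometry requires (25/2) × 4.176 = 52.20 mol O2; 62.67 mol is available, so C8H18 is limiting.
n(CO2) = (16/2) × 4.176 = 33.41 mol
V(CO2) = nRT/P = 33.41 × 62.36 × 356.45 / 427 = 1739 L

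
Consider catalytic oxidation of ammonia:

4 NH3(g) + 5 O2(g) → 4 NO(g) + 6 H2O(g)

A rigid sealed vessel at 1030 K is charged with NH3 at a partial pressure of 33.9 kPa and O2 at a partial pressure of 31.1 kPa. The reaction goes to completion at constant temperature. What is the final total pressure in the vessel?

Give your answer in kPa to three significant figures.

With V and T fixed, P_i ∝ n_i, so the mole ratios apply directly to partial pressures at 1030 K.
P(O2) required for 33.9 kPa of NH3 = (5/4) × 33.9 = 42.38 kPa; available 31.1 kPa, so O2 is limiting.
P(NH3) remaining = 33.9 − (4/5) × 31.1 = 9.020 kPa
P(gaseous products) = (4+6)/5 × 31.1 = 62.20 kPa
P_total at 1030 K = 9.020 + 62.20 = 71.22 kPa

71.2 kPa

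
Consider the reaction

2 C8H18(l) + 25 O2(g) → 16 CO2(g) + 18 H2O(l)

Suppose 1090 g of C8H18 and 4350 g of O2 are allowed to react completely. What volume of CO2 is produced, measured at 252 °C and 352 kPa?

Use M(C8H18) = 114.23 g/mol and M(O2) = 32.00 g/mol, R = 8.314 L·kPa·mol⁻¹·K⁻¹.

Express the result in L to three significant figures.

947 L

n(C8H18) = 1090 / 114.23 = 9.542 mol
n(O2) = 4350 / 32.00 = 135.9 mol
For 9.542 mol C8H18, stoichiometry requires (25/2) × 9.542 = 119.3 mol O2; 135.9 mol is available, so C8H18 is limiting.
n(CO2) = (16/2) × 9.542 = 76.34 mol
V(CO2) = nRT/P = 76.34 × 8.314 × 525.15 / 352 = 946.9 L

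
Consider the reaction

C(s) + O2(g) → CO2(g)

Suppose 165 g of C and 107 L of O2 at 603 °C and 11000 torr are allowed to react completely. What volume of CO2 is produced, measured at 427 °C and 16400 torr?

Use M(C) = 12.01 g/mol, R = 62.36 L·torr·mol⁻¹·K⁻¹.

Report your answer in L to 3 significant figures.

n(C) = 165 / 12.01 = 13.74 mol
n(O2) = PV/RT = (11000 × 107) / (62.36 × 876.15) = 21.54 mol
For 13.74 mol C, stoichiometry requires (1/1) × 13.74 = 13.74 mol O2; 21.54 mol is available, so C is limiting.
n(CO2) = (1/1) × 13.74 = 13.74 mol
V(CO2) = nRT/P = 13.74 × 62.36 × 700.15 / 16400 = 36.58 L

36.6 L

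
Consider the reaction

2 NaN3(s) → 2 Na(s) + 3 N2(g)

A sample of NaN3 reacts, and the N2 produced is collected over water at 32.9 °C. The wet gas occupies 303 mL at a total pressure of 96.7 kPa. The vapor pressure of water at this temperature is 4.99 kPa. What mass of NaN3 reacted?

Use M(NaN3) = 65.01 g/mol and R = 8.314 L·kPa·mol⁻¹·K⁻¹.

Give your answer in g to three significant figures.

0.473 g

P(N2) = 96.7 − 4.99 = 91.71 kPa
n(N2) = PV/RT = (91.71 × 0.3030) / (8.314 × 306.05) = 0.01092 mol
n(NaN3) = (2/3) × 0.01092 = 0.007280 mol
m(NaN3) = 0.007280 × 65.01 = 0.4733 g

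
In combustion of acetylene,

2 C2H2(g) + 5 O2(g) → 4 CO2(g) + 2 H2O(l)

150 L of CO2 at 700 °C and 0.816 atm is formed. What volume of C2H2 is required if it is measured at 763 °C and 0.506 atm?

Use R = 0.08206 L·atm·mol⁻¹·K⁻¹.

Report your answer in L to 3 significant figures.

129 L

n(CO2) = PV/RT = (0.816 × 150) / (0.08206 × 973.15) = 1.533 mol
n(C2H2) = (2/4) × 1.533 = 0.7665 mol
V = nRT/P = 0.7665 × 0.08206 × 1036.15 / 0.506 = 128.8 L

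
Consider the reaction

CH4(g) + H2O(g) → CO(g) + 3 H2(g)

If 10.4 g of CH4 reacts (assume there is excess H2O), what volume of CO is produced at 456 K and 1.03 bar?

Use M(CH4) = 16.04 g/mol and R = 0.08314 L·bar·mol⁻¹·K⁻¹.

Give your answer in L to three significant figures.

23.9 L

n(CH4) = 10.40 / 16.04 = 0.6484 mol
n(CO) = (1/1) × 0.6484 = 0.6484 mol
V = nRT/P = 0.6484 × 0.08314 × 456 / 1.03 = 23.87 L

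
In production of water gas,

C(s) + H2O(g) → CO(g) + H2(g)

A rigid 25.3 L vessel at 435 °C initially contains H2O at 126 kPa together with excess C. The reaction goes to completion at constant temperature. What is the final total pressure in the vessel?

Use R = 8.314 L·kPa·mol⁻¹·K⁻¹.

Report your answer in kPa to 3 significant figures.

252 kPa

At constant T and V, P ∝ n(gas): 1 mol gas → 2 mol gas.
P_final = (2/1) × 126 = 252.0 kPa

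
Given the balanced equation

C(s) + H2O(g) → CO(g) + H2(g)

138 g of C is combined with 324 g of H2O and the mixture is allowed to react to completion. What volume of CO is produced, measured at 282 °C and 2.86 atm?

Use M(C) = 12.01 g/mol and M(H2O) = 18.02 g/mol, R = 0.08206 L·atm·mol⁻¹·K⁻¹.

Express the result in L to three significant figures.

n(C) = 138 / 12.01 = 11.49 mol
n(H2O) = 324 / 18.02 = 17.98 mol
For 11.49 mol C, stoichiometry requires (1/1) × 11.49 = 11.49 mol H2O; 17.98 mol is available, so C is limiting.
n(CO) = (1/1) × 11.49 = 11.49 mol
V(CO) = nRT/P = 11.49 × 0.08206 × 555.15 / 2.86 = 183.0 L

183 L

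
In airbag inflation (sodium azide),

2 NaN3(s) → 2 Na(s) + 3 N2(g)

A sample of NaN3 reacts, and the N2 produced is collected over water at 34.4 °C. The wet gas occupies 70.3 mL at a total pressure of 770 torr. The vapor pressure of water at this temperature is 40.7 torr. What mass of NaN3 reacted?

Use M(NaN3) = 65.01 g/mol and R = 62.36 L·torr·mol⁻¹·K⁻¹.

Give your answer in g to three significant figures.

P(N2) = 770 − 40.7 = 729.3 torr
n(N2) = PV/RT = (729.3 × 0.07030) / (62.36 × 307.55) = 0.002673 mol
n(NaN3) = (2/3) × 0.002673 = 0.001782 mol
m(NaN3) = 0.001782 × 65.01 = 0.1158 g

0.116 g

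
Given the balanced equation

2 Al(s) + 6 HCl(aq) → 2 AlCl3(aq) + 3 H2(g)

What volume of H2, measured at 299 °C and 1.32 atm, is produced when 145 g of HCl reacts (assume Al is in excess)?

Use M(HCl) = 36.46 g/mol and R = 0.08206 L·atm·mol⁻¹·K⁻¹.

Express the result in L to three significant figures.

70.7 L

n(HCl) = 145.0 / 36.46 = 3.977 mol
n(H2) = (3/6) × 3.977 = 1.988 mol
V = nRT/P = 1.988 × 0.08206 × 572.15 / 1.32 = 70.71 L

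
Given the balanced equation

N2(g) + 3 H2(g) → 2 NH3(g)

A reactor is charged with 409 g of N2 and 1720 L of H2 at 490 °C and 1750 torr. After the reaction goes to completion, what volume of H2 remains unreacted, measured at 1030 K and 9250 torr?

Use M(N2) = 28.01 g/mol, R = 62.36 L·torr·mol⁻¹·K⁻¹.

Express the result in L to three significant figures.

135 L

n(N2) = 409 / 28.01 = 14.60 mol
n(H2) = PV/RT = (1750 × 1720) / (62.36 × 763.15) = 63.25 mol
For 14.60 mol N2, stoichiometry requires (3/1) × 14.60 = 43.80 mol H2; 63.25 mol is available, so N2 is limiting.
n(H2) consumed = (3/1) × 14.60 = 43.80 mol; remaining = 63.25 − 43.80 = 19.45 mol
V(H2) = nRT/P = 19.45 × 62.36 × 1030 / 9250 = 135.1 L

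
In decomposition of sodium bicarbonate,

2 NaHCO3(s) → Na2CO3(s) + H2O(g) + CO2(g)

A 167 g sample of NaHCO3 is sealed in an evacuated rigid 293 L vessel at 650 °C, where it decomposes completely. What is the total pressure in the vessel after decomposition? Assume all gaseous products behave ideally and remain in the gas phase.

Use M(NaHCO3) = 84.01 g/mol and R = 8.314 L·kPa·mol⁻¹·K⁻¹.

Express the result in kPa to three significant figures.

52.1 kPa

n(NaHCO3) = 167 / 84.01 = 1.988 mol
n(gas produced) = (2/2) × 1.988 = 1.988 mol
P = nRT/V = 1.988 × 8.314 × 923.15 / 293 = 52.08 kPa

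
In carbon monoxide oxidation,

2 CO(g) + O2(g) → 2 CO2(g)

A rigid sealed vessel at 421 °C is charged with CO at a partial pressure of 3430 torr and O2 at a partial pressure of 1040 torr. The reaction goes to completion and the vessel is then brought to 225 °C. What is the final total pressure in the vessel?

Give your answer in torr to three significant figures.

With V and T fixed, P_i ∝ n_i, so the mole ratios apply directly to partial pressures at 421 °C.
P(O2) required for 3430 torr of CO = (1/2) × 3430 = 1715 torr; available 1040 torr, so O2 is limiting.
P(CO) remaining = 3430 − (2/1) × 1040 = 1350 torr
P(gaseous products) = (2)/1 × 1040 = 2080 torr
P_total at 421 °C = 1350 + 2080 = 3430 torr
Scaling to 225 °C: P = 3430 × 498.15/694.15 = 2462 torr

2460 torr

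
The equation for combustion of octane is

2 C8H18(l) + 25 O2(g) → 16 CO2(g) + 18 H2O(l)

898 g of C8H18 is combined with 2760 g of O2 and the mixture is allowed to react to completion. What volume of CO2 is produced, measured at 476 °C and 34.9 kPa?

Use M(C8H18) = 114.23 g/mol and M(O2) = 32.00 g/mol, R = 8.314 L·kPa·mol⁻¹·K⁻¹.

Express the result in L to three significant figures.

9850 L

n(C8H18) = 898 / 114.23 = 7.861 mol
n(O2) = 2760 / 32.00 = 86.25 mol
For 7.861 mol C8H18, stoichiometry requires (25/2) × 7.861 = 98.26 mol O2; 86.25 mol is available, so O2 is limiting.
n(CO2) = (16/25) × 86.25 = 55.20 mol
V(CO2) = nRT/P = 55.20 × 8.314 × 749.15 / 34.9 = 9851 L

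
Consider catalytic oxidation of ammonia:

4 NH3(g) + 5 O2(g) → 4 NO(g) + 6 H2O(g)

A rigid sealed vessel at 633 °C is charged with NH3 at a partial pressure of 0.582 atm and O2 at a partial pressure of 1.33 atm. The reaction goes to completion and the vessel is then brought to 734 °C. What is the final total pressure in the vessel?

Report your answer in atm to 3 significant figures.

2.29 atm

At constant V, partial pressures at 633 °C are proportional to moles, so apply stoichiometry directly to pressures.
P(O2) required for 0.582 atm of NH3 = (5/4) × 0.582 = 0.7275 atm; available 1.33 atm, so NH3 is limiting.
P(O2) remaining = 1.33 − (5/4) × 0.582 = 0.6025 atm
P(gaseous products) = (4+6)/4 × 0.582 = 1.455 atm
P_total at 633 °C = 0.6025 + 1.455 = 2.058 atm
Scaling to 734 °C: P = 2.058 × 1007.15/906.15 = 2.287 atm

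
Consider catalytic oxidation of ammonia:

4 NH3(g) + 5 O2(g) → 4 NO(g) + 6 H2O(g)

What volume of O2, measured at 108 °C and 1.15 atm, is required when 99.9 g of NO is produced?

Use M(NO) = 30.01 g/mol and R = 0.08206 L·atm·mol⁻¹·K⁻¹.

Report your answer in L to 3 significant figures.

113 L

n(NO) = 99.90 / 30.01 = 3.329 mol
n(O2) = (5/4) × 3.329 = 4.161 mol
V = nRT/P = 4.161 × 0.08206 × 381.15 / 1.15 = 113.2 L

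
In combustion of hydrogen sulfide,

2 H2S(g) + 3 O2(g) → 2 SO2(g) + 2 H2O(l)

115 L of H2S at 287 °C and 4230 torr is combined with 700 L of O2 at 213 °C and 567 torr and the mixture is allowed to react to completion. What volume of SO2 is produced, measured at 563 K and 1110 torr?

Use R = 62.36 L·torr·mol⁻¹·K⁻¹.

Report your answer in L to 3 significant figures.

n(H2S) = PV/RT = (4230 × 115) / (62.36 × 560.15) = 13.93 mol
n(O2) = PV/RT = (567 × 700) / (62.36 × 486.15) = 13.09 mol
For 13.93 mol H2S, stoichiometry requires (3/2) × 13.93 = 20.89 mol O2; 13.09 mol is available, so O2 is limiting.
n(SO2) = (2/3) × 13.09 = 8.727 mol
V(SO2) = nRT/P = 8.727 × 62.36 × 563 / 1110 = 276.0 L

276 L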